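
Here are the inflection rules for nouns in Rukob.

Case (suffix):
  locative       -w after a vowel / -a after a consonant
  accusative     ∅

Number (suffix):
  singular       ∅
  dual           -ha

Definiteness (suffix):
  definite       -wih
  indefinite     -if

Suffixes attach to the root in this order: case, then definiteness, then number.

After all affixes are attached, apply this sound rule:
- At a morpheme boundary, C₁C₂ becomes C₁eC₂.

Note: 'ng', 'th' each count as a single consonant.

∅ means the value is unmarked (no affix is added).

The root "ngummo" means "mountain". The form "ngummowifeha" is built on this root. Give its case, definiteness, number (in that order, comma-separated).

Segment: ngummo-w-if-ha.
case: -w/a → locative.
definiteness: -if → indefinite.
number: -ha → dual.

locative, indefinite, dual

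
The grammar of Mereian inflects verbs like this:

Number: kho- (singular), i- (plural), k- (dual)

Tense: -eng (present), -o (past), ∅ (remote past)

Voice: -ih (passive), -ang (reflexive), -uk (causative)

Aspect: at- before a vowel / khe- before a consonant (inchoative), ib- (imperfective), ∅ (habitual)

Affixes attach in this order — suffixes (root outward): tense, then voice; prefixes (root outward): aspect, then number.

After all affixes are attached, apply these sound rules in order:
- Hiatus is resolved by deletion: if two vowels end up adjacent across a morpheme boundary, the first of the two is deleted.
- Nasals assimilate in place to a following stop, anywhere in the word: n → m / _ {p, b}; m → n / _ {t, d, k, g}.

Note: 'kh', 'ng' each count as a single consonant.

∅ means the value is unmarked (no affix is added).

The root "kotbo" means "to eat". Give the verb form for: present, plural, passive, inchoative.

ikhekotbengih

Attach tense present -eng → kotboeng.
Attach aspect inchoative khe- (before consonant 'k') → khekotboeng.
Attach voice passive -ih → khekotboengih.
Attach number plural i- → ikhekotboengih.
Apply vowel deletion: ikhekotboengih → ikhekotbengih.
Nasal assimilation: no change.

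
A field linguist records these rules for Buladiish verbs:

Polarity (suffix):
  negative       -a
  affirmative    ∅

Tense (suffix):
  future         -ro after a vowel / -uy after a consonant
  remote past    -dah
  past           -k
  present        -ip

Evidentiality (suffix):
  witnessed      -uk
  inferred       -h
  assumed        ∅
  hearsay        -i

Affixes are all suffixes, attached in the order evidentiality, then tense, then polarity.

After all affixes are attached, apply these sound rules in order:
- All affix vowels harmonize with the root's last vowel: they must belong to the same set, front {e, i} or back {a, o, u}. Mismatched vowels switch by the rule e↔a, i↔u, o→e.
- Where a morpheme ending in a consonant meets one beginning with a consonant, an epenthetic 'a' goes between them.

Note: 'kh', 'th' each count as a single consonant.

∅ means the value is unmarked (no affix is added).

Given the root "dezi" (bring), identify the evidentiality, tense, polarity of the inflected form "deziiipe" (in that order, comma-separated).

Segment: dezi-i-ip-a.
evidentiality: -i → hearsay.
tense: -ip → present.
polarity: -a → negative.

hearsay, present, negative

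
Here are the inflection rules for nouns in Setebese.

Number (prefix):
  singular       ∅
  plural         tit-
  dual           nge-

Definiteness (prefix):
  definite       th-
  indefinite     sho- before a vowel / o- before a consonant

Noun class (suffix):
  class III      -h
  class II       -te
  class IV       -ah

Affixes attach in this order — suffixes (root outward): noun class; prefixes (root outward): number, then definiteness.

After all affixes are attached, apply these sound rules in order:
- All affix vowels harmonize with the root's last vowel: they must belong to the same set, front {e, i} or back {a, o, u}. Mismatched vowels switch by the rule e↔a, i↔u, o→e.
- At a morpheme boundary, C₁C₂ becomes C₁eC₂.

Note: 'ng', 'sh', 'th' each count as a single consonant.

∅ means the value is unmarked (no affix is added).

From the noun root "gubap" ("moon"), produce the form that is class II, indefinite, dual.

ongagubapeta

Attach number dual nge- → ngegubap.
Attach noun class class II -te → ngegubapte.
Attach definiteness indefinite o- (before consonant 'ng') → ongegubapte.
Apply vowel harmony: ongegubapte → ongagubapta.
Apply epenthesis: ongagubapta → ongagubapeta.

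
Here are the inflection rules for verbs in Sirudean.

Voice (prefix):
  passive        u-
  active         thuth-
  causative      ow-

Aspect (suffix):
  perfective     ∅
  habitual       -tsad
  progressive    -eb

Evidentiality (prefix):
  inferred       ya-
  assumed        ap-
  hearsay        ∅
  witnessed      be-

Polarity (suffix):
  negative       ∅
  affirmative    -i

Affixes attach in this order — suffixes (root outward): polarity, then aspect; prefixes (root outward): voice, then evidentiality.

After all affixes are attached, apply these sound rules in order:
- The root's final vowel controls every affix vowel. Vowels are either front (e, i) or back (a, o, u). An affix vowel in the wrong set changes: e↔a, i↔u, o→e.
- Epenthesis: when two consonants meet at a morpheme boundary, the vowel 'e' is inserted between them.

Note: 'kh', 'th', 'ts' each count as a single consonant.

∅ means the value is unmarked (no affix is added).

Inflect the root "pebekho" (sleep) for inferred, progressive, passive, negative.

polarity = negative: zero marking, form stays pebekho.
Attach voice passive u- → upebekho.
Attach aspect progressive -eb → upebekhoeb.
Attach evidentiality inferred ya- → yaupebekhoeb.
Apply vowel harmony: yaupebekhoeb → yaupebekhoab.
Epenthesis: no change.

yaupebekhoab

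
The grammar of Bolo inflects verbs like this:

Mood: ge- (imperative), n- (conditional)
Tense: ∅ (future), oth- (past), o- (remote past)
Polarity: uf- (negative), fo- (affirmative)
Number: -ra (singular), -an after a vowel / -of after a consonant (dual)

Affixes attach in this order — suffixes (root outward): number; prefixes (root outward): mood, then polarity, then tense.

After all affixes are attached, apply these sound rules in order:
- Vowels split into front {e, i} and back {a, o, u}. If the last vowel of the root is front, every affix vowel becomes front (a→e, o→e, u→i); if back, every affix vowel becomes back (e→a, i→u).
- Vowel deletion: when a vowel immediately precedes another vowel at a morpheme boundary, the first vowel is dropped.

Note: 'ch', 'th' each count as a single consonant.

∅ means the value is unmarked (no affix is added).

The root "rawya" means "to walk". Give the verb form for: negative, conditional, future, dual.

Attach number dual -an (after vowel 'a') → rawyaan.
Attach mood conditional n- → nrawyaan.
Attach polarity negative uf- → ufnrawyaan.
tense = future: zero marking, form stays ufnrawyaan.
Vowel harmony: no change.
Apply vowel deletion: ufnrawyaan → ufnrawyan.

ufnrawyan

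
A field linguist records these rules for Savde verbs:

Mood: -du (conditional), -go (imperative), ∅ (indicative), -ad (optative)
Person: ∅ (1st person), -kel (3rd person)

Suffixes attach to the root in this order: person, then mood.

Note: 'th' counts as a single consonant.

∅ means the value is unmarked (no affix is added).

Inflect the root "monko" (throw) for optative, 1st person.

person = 1st person: zero marking, form stays monko.
Attach mood optative -ad → monkoad.

monkoad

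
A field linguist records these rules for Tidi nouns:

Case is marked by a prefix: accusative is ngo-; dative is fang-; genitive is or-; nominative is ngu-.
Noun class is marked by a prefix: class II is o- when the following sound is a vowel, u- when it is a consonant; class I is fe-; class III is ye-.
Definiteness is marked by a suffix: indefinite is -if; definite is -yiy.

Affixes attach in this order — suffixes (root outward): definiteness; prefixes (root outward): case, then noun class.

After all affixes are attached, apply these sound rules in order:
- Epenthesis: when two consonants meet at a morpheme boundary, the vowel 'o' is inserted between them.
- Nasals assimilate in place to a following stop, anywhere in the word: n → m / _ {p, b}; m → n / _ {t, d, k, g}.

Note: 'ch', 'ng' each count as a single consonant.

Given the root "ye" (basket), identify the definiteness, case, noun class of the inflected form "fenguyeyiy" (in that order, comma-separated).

Segment: fe-ngu-ye-yiy.
definiteness: -yiy → definite.
case: ngu- → nominative.
noun class: fe- → class I.

definite, nominative, class I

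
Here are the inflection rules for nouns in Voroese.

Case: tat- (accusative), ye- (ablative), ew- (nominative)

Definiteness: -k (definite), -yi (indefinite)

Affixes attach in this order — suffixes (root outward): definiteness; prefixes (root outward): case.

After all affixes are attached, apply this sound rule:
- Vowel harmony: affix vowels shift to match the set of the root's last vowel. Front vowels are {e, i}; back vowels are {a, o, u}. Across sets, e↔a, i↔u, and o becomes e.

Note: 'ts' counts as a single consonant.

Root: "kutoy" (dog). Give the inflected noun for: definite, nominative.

Attach case nominative ew- → ewkutoy.
Attach definiteness definite -k → ewkutoyk.
Apply vowel harmony: ewkutoyk → awkutoyk.

awkutoyk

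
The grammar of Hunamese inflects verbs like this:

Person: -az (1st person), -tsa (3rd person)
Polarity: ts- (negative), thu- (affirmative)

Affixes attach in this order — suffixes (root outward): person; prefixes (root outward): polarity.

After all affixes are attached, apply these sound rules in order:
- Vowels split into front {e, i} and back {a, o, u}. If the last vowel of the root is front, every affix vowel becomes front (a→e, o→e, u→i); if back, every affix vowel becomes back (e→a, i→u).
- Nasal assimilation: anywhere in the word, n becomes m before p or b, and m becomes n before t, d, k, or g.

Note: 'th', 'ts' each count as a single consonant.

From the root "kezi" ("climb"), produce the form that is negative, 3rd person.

tskezitse

Attach person 3rd person -tsa → kezitsa.
Attach polarity negative ts- → tskezitsa.
Apply vowel harmony: tskezitsa → tskezitse.
Nasal assimilation: no change.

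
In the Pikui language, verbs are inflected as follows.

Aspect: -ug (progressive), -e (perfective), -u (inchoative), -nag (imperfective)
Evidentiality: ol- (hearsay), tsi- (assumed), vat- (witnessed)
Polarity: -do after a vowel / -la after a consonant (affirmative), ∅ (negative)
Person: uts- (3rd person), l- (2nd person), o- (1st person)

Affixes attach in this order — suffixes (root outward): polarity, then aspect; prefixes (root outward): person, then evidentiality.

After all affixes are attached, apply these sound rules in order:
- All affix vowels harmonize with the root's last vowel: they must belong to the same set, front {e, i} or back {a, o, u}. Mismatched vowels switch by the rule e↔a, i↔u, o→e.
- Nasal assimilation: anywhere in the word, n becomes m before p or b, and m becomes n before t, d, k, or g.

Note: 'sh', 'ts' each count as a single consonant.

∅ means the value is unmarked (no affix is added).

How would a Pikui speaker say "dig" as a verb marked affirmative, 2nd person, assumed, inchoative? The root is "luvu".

Attach polarity affirmative -do (after vowel 'u') → luvudo.
Attach person 2nd person l- → lluvudo.
Attach evidentiality assumed tsi- → tsilluvudo.
Attach aspect inchoative -u → tsilluvudou.
Apply vowel harmony: tsilluvudou → tsulluvudou.
Nasal assimilation: no change.

tsulluvudou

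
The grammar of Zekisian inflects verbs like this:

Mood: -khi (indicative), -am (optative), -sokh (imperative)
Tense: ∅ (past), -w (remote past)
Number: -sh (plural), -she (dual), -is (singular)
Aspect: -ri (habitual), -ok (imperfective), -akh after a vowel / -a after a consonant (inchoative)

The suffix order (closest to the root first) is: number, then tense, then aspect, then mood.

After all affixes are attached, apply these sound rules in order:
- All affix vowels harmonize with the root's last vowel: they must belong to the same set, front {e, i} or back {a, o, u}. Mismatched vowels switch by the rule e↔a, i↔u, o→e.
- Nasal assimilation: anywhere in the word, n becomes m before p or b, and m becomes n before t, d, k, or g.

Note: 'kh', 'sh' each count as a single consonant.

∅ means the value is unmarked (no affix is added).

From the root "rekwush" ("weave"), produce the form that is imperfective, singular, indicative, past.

Attach number singular -is → rekwushis.
tense = past: zero marking, form stays rekwushis.
Attach aspect imperfective -ok → rekwushisok.
Attach mood indicative -khi → rekwushisokkhi.
Apply vowel harmony: rekwushisokkhi → rekwushusokkhu.
Nasal assimilation: no change.

rekwushusokkhu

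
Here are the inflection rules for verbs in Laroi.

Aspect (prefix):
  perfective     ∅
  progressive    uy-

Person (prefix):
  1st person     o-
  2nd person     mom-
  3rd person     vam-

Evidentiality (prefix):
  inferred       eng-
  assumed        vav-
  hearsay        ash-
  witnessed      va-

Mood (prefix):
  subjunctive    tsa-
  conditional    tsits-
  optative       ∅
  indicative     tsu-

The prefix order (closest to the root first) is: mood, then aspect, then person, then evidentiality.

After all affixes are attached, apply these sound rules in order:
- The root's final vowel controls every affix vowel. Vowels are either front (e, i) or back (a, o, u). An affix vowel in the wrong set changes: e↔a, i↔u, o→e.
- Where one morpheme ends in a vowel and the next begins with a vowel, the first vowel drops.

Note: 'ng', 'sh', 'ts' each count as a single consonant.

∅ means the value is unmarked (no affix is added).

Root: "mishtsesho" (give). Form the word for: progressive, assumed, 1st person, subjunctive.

Attach mood subjunctive tsa- → tsamishtsesho.
Attach aspect progressive uy- → uytsamishtsesho.
Attach person 1st person o- → ouytsamishtsesho.
Attach evidentiality assumed vav- → vavouytsamishtsesho.
Vowel harmony: no change.
Apply vowel deletion: vavouytsamishtsesho → vavuytsamishtsesho.

vavuytsamishtsesho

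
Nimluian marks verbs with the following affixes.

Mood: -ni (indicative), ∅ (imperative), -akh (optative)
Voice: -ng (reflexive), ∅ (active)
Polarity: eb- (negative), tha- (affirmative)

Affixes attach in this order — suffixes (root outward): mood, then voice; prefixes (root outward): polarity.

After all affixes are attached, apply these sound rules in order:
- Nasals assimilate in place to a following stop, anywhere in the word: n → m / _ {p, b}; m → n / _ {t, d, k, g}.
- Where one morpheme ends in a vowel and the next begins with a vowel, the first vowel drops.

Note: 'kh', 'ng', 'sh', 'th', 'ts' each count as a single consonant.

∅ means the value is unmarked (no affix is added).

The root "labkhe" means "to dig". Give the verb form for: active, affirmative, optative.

Attach mood optative -akh → labkheakh.
Attach polarity affirmative tha- → thalabkheakh.
voice = active: zero marking, form stays thalabkheakh.
Nasal assimilation: no change.
Apply vowel deletion: thalabkheakh → thalabkhakh.

thalabkhakh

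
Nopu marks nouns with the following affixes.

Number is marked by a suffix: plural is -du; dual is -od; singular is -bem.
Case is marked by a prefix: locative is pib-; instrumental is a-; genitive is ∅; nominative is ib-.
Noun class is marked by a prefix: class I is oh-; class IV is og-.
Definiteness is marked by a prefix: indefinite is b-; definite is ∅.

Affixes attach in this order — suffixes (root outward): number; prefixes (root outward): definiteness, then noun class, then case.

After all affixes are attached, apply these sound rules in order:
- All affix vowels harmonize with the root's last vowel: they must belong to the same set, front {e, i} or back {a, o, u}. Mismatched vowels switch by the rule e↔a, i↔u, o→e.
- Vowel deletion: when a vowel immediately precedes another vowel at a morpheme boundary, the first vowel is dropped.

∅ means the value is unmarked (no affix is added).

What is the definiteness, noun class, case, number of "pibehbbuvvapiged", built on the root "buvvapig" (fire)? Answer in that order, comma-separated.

indefinite, class I, locative, dual

Segment: pib-oh-b-buvvapig-od.
definiteness: b- → indefinite.
noun class: oh- → class I.
case: pib- → locative.
number: -od → dual.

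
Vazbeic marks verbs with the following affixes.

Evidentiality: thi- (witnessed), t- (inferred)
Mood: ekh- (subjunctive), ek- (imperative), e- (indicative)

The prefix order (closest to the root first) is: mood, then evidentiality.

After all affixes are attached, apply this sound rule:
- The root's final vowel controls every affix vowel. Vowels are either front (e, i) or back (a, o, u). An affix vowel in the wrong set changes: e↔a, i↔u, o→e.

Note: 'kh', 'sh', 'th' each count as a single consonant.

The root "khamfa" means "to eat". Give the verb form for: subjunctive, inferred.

takhkhamfa

Attach mood subjunctive ekh- → ekhkhamfa.
Attach evidentiality inferred t- → tekhkhamfa.
Apply vowel harmony: tekhkhamfa → takhkhamfa.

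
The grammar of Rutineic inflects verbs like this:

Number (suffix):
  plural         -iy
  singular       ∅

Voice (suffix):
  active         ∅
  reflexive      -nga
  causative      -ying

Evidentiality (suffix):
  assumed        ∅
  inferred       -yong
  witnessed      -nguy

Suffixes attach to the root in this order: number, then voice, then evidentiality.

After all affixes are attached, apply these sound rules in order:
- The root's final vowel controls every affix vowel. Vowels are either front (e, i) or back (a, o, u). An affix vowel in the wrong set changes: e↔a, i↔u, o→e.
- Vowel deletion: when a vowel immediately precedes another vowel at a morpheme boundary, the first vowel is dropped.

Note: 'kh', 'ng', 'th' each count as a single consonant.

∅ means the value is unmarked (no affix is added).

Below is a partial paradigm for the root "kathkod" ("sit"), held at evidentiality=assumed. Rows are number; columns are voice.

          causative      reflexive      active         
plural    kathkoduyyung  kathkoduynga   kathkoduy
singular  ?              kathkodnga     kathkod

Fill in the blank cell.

number = singular: zero marking, form stays kathkod.
Attach voice causative -ying → kathkodying.
evidentiality = assumed: zero marking, form stays kathkodying.
Apply vowel harmony: kathkodying → kathkodyung.
Vowel deletion: no change.

kathkodyung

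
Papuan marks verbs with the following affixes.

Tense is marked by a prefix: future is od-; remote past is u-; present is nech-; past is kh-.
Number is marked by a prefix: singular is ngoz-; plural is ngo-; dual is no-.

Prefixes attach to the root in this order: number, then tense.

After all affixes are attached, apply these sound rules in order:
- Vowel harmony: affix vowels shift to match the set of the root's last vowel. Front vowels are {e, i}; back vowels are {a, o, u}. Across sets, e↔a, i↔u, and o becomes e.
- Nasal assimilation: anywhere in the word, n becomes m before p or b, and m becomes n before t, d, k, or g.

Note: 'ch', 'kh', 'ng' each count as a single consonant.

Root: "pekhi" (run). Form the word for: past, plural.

khngepekhi

Attach number plural ngo- → ngopekhi.
Attach tense past kh- → khngopekhi.
Apply vowel harmony: khngopekhi → khngepekhi.
Nasal assimilation: no change.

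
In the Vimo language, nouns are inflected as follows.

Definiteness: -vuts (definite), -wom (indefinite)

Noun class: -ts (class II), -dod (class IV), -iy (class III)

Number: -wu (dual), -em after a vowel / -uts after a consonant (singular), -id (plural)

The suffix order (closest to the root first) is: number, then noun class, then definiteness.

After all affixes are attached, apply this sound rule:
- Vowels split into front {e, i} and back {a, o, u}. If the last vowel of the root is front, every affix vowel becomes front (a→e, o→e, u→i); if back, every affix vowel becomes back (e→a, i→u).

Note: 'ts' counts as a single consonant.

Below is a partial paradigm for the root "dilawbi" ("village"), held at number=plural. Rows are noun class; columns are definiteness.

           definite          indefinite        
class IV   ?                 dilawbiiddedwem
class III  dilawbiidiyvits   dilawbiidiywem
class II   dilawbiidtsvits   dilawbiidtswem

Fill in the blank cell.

Attach number plural -id → dilawbiid.
Attach noun class class IV -dod → dilawbiiddod.
Attach definiteness definite -vuts → dilawbiiddodvuts.
Apply vowel harmony: dilawbiiddodvuts → dilawbiiddedvits.

dilawbiiddedvits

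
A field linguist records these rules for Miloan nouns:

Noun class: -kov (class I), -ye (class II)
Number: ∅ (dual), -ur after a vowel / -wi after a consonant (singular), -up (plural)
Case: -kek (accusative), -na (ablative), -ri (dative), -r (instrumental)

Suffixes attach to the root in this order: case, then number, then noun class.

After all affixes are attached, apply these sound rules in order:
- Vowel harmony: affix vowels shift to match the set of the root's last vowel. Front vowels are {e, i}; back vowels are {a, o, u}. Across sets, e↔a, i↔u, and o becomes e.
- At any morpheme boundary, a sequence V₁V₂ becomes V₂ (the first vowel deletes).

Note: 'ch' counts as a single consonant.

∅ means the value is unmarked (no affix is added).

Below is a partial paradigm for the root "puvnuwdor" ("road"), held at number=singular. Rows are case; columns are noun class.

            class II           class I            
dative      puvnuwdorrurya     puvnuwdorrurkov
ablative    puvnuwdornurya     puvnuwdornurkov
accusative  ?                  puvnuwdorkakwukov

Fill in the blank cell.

Attach case accusative -kek → puvnuwdorkek.
Attach number singular -wi (after consonant 'k') → puvnuwdorkekwi.
Attach noun class class II -ye → puvnuwdorkekwiye.
Apply vowel harmony: puvnuwdorkekwiye → puvnuwdorkakwuya.
Vowel deletion: no change.

puvnuwdorkakwuya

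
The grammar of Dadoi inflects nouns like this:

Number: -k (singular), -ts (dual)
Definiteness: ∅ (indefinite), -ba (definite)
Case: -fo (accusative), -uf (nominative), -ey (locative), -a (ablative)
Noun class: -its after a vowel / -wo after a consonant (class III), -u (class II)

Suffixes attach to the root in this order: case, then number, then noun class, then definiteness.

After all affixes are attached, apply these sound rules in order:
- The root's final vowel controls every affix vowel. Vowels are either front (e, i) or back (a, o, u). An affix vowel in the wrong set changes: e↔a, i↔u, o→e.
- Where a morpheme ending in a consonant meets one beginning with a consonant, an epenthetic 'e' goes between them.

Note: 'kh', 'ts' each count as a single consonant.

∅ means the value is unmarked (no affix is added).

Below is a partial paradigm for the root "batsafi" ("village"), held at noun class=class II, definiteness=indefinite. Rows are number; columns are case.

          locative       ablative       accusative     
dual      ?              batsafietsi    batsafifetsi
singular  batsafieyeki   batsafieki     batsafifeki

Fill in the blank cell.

batsafieyetsi

Attach case locative -ey → batsafiey.
Attach number dual -ts → batsafieyts.
Attach noun class class II -u → batsafieytsu.
definiteness = indefinite: zero marking, form stays batsafieytsu.
Apply vowel harmony: batsafieytsu → batsafieytsi.
Apply epenthesis: batsafieytsi → batsafieyetsi.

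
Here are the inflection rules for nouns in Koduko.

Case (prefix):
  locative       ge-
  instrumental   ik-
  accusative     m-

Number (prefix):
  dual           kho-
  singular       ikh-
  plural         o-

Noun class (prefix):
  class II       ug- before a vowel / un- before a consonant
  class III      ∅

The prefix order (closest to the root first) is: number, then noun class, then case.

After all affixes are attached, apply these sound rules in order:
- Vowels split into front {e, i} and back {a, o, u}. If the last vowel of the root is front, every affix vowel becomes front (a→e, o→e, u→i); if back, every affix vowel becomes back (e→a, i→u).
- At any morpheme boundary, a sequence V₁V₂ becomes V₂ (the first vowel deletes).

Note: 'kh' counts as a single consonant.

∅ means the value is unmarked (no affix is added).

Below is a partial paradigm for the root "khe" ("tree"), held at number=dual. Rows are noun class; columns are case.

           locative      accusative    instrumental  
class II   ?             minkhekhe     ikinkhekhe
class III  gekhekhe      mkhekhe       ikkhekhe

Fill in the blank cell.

ginkhekhe

Attach number dual kho- → khokhe.
Attach noun class class II un- (before consonant 'kh') → unkhokhe.
Attach case locative ge- → geunkhokhe.
Apply vowel harmony: geunkhokhe → geinkhekhe.
Apply vowel deletion: geinkhekhe → ginkhekhe.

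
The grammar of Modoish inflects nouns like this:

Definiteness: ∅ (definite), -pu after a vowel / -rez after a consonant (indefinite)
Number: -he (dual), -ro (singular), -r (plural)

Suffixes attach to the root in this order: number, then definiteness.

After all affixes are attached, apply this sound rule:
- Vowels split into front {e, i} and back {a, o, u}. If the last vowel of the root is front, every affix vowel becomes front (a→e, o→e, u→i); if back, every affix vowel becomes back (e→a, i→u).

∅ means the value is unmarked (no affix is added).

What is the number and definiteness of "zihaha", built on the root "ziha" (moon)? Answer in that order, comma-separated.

dual, definite

Segment: ziha-he.
number: -he → dual.
definiteness: ∅ → definite.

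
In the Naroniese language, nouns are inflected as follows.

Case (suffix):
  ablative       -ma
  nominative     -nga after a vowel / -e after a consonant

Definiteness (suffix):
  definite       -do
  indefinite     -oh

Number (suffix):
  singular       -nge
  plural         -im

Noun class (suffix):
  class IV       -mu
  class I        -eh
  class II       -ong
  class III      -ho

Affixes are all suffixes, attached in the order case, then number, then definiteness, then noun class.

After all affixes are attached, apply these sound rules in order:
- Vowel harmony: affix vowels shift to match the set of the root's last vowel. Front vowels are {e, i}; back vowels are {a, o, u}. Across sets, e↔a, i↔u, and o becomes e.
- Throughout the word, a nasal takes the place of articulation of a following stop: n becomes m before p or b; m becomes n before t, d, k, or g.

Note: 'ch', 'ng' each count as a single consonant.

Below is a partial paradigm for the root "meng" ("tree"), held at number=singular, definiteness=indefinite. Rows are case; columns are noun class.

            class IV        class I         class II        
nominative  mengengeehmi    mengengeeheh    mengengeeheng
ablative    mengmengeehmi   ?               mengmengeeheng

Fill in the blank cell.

Attach case ablative -ma → mengma.
Attach number singular -nge → mengmange.
Attach definiteness indefinite -oh → mengmangeoh.
Attach noun class class I -eh → mengmangeoheh.
Apply vowel harmony: mengmangeoheh → mengmengeeheh.
Nasal assimilation: no change.

mengmengeeheh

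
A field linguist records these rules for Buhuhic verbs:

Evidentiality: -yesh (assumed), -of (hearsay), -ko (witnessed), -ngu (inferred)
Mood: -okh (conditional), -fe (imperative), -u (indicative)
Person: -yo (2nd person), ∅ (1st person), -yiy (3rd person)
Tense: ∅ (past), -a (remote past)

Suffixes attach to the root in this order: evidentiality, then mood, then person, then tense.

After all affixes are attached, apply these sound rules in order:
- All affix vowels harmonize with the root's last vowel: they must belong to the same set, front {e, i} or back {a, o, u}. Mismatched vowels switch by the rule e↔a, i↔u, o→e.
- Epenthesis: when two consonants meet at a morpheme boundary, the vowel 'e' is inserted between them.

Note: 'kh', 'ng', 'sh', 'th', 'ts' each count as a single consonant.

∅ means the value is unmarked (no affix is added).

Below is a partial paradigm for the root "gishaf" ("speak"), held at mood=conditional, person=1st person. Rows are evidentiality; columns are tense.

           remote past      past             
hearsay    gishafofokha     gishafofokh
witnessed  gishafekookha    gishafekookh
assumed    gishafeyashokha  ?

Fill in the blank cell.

Attach evidentiality assumed -yesh → gishafyesh.
Attach mood conditional -okh → gishafyeshokh.
person = 1st person: zero marking, form stays gishafyeshokh.
tense = past: zero marking, form stays gishafyeshokh.
Apply vowel harmony: gishafyeshokh → gishafyashokh.
Apply epenthesis: gishafyashokh → gishafeyashokh.

gishafeyashokh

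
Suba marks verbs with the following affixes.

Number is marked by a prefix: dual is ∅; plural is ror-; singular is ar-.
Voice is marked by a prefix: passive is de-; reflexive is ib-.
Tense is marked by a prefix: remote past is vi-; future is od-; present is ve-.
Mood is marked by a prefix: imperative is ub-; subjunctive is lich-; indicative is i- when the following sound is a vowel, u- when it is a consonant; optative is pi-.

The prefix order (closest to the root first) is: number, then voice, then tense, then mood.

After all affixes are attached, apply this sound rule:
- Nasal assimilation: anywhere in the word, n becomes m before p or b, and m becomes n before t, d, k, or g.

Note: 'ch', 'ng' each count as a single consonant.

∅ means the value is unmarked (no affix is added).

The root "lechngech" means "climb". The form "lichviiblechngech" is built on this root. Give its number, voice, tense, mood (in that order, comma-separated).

dual, reflexive, remote past, subjunctive

Segment: lich-vi-ib-lechngech.
number: ∅ → dual.
voice: ib- → reflexive.
tense: vi- → remote past.
mood: lich- → subjunctive.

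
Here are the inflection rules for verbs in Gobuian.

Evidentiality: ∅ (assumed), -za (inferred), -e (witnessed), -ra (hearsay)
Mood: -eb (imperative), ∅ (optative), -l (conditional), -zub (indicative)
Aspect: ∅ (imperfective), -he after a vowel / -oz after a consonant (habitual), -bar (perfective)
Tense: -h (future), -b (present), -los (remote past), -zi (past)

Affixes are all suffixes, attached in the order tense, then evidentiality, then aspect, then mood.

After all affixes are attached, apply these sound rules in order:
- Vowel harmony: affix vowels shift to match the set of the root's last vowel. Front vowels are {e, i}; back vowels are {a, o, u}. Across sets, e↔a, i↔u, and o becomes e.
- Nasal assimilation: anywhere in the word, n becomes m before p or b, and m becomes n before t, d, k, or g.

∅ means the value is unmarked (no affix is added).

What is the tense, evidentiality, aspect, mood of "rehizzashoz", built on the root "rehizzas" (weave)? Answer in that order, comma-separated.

Segment: rehizzas-h-oz.
tense: -h → future.
evidentiality: ∅ → assumed.
aspect: -he/oz → habitual.
mood: ∅ → optative.

future, assumed, habitual, optative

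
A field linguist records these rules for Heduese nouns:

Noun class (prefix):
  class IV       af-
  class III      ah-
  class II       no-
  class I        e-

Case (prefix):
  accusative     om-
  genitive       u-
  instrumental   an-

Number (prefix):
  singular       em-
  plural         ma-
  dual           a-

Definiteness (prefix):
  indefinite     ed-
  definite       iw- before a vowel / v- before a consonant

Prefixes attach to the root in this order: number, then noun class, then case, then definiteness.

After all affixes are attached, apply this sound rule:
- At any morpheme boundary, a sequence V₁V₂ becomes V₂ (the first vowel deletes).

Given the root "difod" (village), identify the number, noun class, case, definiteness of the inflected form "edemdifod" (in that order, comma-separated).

singular, class I, genitive, indefinite

Segment: ed-u-e-em-difod.
number: em- → singular.
noun class: e- → class I.
case: u- → genitive.
definiteness: ed- → indefinite.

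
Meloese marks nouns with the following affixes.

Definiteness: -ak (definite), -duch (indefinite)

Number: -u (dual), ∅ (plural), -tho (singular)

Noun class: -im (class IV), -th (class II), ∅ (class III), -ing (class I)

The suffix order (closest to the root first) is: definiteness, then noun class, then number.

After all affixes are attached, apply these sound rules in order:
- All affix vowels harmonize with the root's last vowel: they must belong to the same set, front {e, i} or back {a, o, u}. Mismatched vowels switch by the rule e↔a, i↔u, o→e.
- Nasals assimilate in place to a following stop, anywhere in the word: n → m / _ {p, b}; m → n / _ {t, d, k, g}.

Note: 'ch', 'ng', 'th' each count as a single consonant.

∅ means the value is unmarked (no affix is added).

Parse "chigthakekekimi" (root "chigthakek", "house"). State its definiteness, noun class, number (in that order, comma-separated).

Segment: chigthakek-ak-im-u.
definiteness: -ak → definite.
noun class: -im → class IV.
number: -u → dual.

definite, class IV, dual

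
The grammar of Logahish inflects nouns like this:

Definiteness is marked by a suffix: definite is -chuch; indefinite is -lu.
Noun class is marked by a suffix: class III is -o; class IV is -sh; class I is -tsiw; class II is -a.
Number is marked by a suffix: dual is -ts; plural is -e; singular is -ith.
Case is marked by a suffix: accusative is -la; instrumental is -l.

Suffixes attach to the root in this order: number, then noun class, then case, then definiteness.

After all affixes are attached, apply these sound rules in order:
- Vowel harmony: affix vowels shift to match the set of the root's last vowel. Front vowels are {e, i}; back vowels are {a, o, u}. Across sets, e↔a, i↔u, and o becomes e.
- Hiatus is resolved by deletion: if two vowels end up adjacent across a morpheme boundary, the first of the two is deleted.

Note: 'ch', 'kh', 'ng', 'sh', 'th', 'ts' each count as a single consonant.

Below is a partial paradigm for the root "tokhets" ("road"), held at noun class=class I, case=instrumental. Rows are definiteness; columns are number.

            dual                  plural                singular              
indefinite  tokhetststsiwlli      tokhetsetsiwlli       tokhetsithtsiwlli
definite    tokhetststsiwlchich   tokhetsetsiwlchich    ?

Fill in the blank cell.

Attach number singular -ith → tokhetsith.
Attach noun class class I -tsiw → tokhetsithtsiw.
Attach case instrumental -l → tokhetsithtsiwl.
Attach definiteness definite -chuch → tokhetsithtsiwlchuch.
Apply vowel harmony: tokhetsithtsiwlchuch → tokhetsithtsiwlchich.
Vowel deletion: no change.

tokhetsithtsiwlchich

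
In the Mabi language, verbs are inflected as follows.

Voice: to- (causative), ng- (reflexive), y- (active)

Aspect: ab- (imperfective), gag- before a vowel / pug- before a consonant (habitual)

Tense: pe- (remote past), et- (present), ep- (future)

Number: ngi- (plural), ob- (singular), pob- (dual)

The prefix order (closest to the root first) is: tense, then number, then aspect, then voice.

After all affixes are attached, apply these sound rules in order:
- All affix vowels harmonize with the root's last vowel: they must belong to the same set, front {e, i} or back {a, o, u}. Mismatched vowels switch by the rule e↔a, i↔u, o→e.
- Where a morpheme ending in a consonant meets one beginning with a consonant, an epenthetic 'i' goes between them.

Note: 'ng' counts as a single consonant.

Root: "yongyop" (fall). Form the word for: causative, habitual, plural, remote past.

Attach tense remote past pe- → peyongyop.
Attach number plural ngi- → ngipeyongyop.
Attach aspect habitual pug- (before consonant 'ng') → pugngipeyongyop.
Attach voice causative to- → topugngipeyongyop.
Apply vowel harmony: topugngipeyongyop → topugngupayongyop.
Apply epenthesis: topugngupayongyop → topugingupayongyop.

topugingupayongyop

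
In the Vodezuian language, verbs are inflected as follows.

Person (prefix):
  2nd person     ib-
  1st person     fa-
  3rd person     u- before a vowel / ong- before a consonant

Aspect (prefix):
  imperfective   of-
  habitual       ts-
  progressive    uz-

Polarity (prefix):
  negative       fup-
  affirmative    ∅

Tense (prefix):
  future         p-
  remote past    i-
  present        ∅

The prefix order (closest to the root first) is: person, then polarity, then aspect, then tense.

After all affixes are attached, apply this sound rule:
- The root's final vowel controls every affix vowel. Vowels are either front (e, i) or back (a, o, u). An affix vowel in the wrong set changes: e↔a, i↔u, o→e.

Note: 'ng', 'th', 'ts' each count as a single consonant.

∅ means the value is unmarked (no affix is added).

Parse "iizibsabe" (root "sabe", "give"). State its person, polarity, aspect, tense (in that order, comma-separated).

Segment: i-uz-ib-sabe.
person: ib- → 2nd person.
polarity: ∅ → affirmative.
aspect: uz- → progressive.
tense: i- → remote past.

2nd person, affirmative, progressive, remote past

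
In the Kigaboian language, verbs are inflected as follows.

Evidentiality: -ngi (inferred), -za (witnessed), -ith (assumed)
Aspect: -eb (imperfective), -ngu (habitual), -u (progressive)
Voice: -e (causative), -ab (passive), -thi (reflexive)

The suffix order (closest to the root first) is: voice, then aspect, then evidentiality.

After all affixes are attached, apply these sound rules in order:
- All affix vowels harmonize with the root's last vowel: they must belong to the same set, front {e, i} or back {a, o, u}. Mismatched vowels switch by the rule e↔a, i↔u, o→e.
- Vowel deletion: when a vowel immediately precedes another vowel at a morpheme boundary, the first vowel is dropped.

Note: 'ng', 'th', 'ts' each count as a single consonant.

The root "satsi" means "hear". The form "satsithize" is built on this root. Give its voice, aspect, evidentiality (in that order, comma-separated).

reflexive, progressive, witnessed

Segment: satsi-thi-u-za.
voice: -thi → reflexive.
aspect: -u → progressive.
evidentiality: -za → witnessed.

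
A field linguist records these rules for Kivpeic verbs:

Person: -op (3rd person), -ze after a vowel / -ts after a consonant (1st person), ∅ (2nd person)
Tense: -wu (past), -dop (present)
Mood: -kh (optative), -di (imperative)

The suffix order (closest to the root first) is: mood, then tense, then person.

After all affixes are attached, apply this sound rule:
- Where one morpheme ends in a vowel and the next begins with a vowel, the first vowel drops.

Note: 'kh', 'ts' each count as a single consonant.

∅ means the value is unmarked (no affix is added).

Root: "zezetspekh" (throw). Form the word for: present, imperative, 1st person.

Attach mood imperative -di → zezetspekhdi.
Attach tense present -dop → zezetspekhdidop.
Attach person 1st person -ts (after consonant 'p') → zezetspekhdidopts.
Vowel deletion: no change.

zezetspekhdidopts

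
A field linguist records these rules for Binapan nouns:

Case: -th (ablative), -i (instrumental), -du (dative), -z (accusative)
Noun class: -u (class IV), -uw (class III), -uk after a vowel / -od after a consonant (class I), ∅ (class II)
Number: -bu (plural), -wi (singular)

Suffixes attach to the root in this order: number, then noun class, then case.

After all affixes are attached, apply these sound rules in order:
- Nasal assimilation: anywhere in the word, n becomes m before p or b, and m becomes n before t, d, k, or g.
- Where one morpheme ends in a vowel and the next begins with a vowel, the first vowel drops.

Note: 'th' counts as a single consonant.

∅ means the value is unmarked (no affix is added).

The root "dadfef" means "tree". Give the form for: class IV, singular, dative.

dadfefwudu

Attach number singular -wi → dadfefwi.
Attach noun class class IV -u → dadfefwiu.
Attach case dative -du → dadfefwiudu.
Nasal assimilation: no change.
Apply vowel deletion: dadfefwiudu → dadfefwudu.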